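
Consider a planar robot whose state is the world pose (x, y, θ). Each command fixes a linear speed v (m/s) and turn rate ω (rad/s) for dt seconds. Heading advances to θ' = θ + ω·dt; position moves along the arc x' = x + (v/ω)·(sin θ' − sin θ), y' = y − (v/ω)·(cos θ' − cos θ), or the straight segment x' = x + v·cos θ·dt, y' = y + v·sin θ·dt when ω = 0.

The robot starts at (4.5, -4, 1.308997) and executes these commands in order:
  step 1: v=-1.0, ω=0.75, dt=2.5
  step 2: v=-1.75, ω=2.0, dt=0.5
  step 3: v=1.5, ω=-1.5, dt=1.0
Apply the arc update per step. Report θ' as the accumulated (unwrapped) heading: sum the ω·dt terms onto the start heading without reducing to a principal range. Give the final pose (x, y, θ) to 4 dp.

step 1: θ'=3.1840 (R=-1.3333) → pose (5.8444, -5.6772, 3.1840)
step 2: θ'=4.1840 (R=-0.8750) → pose (6.5630, -5.2441, 4.1840)
step 3: θ'=2.6840 (R=-1.0000) → pose (5.2576, -5.6371, 2.6840)

(5.2576, -5.6371, 2.6840)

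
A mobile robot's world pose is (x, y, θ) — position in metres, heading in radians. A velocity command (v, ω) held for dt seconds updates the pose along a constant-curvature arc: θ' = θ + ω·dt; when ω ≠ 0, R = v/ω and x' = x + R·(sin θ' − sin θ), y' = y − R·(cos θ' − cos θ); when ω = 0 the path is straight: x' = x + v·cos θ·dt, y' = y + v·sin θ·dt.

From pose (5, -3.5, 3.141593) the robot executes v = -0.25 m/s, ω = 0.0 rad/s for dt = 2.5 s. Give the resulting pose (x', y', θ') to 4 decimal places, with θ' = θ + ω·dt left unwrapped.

(5.6250, -3.5000, 3.1416)

θ' = 3.1416 + 0.0·2.5 = 3.1416
ω = 0 → straight: x' = 5 + -0.25·cos(3.1416)·2.5 = 5.6250
y' = -3.5 + -0.25·sin(3.1416)·2.5 = -3.5000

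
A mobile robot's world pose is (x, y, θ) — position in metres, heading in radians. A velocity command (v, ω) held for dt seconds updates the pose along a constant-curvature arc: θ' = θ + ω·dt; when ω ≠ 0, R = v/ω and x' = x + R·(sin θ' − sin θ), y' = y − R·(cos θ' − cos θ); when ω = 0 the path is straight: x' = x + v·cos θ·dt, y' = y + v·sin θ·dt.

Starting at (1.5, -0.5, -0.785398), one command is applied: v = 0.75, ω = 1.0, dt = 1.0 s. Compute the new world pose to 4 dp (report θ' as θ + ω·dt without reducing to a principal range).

(2.1900, -0.7025, 0.2146)

θ' = -0.7854 + 1.0·1.0 = 0.2146
R = v/ω = 0.75/1.0 = 0.7500
x' = 1.5 + 0.7500·(sin 0.2146 − sin -0.7854) = 2.1900
y' = -0.5 − 0.7500·(cos 0.2146 − cos -0.7854) = -0.7025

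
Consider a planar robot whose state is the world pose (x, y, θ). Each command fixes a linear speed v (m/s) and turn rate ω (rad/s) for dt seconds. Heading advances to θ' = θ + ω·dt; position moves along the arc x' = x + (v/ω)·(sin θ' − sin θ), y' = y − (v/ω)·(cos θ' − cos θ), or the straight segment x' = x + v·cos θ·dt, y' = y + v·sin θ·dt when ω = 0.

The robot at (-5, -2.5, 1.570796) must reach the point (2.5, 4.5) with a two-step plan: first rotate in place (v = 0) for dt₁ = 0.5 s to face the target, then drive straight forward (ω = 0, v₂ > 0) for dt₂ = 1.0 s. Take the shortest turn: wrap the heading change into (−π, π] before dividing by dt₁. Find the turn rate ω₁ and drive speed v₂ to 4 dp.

ω₁ = -1.6397, v₂ = 10.2591

heading to target = atan2(4.5−-2.5, 2.5−-5) = 0.7509
Δθ = wrap(0.7509 − 1.5708) = -0.8199; ω₁ = Δθ/dt₁ = -1.6397
distance = √((2.5−-5)² + (4.5−-2.5)²) = 10.2591; v₂ = distance/dt₂ = 10.2591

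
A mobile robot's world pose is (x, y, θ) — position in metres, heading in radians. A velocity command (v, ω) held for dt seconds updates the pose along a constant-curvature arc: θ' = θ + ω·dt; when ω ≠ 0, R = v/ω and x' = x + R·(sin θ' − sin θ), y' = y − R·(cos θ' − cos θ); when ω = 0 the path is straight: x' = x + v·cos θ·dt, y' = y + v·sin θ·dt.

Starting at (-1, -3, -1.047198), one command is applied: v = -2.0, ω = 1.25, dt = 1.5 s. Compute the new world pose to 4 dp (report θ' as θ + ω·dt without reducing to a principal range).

θ' = -1.0472 + 1.25·1.5 = 0.8278
R = v/ω = -2.0/1.25 = -1.6000
x' = -1 + -1.6000·(sin 0.8278 − sin -1.0472) = -3.5640
y' = -3 − -1.6000·(cos 0.8278 − cos -1.0472) = -2.7176

(-3.5640, -2.7176, 0.8278)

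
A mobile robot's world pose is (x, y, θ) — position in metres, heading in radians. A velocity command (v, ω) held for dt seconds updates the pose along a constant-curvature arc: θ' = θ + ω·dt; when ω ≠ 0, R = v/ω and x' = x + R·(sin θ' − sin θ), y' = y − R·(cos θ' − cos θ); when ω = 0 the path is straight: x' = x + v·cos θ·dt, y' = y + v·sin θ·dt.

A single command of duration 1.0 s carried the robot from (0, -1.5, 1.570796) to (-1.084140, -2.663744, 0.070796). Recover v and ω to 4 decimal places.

v = -1.7500, ω = -1.5000

Δθ = 0.070796 − 1.570796 = -1.500000
ω = Δθ/dt = -1.500000/1.0 = -1.5000
R = −Δy/(cos θ' − cos θ) = 1.1667
v = R·ω = 1.1667·-1.5000 = -1.7500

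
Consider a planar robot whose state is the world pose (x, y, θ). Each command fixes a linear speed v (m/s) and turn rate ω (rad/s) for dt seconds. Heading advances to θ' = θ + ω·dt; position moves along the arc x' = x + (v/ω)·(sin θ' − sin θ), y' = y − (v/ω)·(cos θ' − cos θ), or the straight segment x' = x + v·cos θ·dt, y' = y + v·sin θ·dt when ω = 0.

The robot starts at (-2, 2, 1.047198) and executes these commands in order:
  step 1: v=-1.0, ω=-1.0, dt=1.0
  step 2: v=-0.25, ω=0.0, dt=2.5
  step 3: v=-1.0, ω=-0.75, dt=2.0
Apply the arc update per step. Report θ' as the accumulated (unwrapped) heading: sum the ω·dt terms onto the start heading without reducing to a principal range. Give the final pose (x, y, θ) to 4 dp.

step 1: θ'=0.0472 (R=1.0000) → pose (-2.8188, 1.5011, 0.0472)
step 2: θ'=0.0472 (straight) → pose (-3.4431, 1.4716, 0.0472)
step 3: θ'=-1.4528 (R=1.3333) → pose (-4.8301, 2.6465, -1.4528)

(-4.8301, 2.6465, -1.4528)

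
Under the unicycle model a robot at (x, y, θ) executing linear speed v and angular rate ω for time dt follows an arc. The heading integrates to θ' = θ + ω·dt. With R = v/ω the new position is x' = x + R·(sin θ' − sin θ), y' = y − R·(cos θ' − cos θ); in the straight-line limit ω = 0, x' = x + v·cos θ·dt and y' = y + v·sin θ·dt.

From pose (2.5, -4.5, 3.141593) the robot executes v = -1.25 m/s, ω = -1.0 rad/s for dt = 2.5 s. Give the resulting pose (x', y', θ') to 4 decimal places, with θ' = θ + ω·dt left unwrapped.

θ' = 3.1416 + -1.0·2.5 = 0.6416
R = v/ω = -1.25/-1.0 = 1.2500
x' = 2.5 + 1.2500·(sin 0.6416 − sin 3.1416) = 3.2481
y' = -4.5 − 1.2500·(cos 0.6416 − cos 3.1416) = -6.7514

(3.2481, -6.7514, 0.6416)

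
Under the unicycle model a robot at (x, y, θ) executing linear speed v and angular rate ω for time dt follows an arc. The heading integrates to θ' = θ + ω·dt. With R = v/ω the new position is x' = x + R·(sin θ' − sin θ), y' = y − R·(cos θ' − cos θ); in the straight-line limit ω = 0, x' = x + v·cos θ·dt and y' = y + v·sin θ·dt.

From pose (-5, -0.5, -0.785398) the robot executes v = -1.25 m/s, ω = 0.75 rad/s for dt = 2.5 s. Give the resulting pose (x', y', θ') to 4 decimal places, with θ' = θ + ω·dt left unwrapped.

θ' = -0.7854 + 0.75·2.5 = 1.0896
R = v/ω = -1.25/0.75 = -1.6667
x' = -5 + -1.6667·(sin 1.0896 − sin -0.7854) = -7.6559
y' = -0.5 − -1.6667·(cos 1.0896 − cos -0.7854) = -0.9071

(-7.6559, -0.9071, 1.0896)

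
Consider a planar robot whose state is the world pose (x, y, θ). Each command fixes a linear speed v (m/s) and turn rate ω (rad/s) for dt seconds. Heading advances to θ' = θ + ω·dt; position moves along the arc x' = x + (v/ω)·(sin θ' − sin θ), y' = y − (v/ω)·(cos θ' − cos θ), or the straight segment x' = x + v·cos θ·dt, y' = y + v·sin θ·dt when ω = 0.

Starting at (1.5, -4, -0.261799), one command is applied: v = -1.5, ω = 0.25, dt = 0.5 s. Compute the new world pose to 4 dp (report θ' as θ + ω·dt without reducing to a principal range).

(0.7653, -3.8516, -0.1368)

θ' = -0.2618 + 0.25·0.5 = -0.1368
R = v/ω = -1.5/0.25 = -6.0000
x' = 1.5 + -6.0000·(sin -0.1368 − sin -0.2618) = 0.7653
y' = -4 − -6.0000·(cos -0.1368 − cos -0.2618) = -3.8516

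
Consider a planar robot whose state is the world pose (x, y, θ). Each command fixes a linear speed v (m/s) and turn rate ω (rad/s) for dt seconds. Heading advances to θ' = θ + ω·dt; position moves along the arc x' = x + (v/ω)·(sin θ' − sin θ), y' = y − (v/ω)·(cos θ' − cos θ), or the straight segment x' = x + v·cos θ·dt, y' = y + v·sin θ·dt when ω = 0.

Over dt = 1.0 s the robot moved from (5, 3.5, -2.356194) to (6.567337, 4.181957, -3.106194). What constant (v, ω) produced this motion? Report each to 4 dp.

v = -1.7500, ω = -0.7500

Δθ = -3.106194 − -2.356194 = -0.750000
ω = Δθ/dt = -0.750000/1.0 = -0.7500
R = Δx/(sin θ' − sin θ) = 2.3333
v = R·ω = 2.3333·-0.7500 = -1.7500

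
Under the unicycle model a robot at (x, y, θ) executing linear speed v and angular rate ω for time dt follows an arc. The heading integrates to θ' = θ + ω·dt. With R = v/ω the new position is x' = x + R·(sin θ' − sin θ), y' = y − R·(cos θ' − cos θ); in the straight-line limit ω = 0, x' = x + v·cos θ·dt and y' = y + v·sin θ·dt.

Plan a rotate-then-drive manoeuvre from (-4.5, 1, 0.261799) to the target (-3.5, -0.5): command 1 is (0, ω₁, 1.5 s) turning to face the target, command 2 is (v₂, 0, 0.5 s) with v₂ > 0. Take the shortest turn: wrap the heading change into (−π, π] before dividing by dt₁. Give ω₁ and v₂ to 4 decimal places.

ω₁ = -0.8297, v₂ = 3.6056

heading to target = atan2(-0.5−1, -3.5−-4.5) = -0.9828
Δθ = wrap(-0.9828 − 0.2618) = -1.2446; ω₁ = Δθ/dt₁ = -0.8297
distance = √((-3.5−-4.5)² + (-0.5−1)²) = 1.8028; v₂ = distance/dt₂ = 3.6056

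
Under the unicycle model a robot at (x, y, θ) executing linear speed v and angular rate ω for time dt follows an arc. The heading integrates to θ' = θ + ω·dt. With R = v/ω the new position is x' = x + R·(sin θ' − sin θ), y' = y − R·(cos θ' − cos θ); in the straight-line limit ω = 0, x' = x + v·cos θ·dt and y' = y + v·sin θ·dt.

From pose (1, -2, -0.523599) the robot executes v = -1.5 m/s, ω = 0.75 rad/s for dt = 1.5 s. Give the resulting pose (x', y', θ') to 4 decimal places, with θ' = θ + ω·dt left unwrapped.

(-1.1316, -2.0830, 0.6014)

θ' = -0.5236 + 0.75·1.5 = 0.6014
R = v/ω = -1.5/0.75 = -2.0000
x' = 1 + -2.0000·(sin 0.6014 − sin -0.5236) = -1.1316
y' = -2 − -2.0000·(cos 0.6014 − cos -0.5236) = -2.0830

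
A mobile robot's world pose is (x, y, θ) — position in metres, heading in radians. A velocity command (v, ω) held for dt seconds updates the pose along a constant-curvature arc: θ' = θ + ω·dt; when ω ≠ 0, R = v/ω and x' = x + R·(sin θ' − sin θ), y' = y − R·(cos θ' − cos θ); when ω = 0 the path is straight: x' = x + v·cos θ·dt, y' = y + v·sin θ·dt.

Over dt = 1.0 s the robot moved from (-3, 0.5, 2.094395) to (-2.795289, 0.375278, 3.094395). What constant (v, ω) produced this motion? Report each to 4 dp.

Δθ = 3.094395 − 2.094395 = 1.000000
ω = Δθ/dt = 1.000000/1.0 = 1.0000
R = Δx/(sin θ' − sin θ) = -0.2500
v = R·ω = -0.2500·1.0000 = -0.2500

v = -0.2500, ω = 1.0000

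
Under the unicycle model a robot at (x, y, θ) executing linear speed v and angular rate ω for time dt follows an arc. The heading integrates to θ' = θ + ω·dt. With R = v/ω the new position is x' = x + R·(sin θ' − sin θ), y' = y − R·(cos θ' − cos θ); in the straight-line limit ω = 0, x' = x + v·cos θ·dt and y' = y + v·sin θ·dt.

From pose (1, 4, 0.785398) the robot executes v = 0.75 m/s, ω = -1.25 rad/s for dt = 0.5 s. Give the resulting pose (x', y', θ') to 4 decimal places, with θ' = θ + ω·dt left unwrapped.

θ' = 0.7854 + -1.25·0.5 = 0.1604
R = v/ω = 0.75/-1.25 = -0.6000
x' = 1 + -0.6000·(sin 0.1604 − sin 0.7854) = 1.3284
y' = 4 − -0.6000·(cos 0.1604 − cos 0.7854) = 4.1680

(1.3284, 4.1680, 0.1604)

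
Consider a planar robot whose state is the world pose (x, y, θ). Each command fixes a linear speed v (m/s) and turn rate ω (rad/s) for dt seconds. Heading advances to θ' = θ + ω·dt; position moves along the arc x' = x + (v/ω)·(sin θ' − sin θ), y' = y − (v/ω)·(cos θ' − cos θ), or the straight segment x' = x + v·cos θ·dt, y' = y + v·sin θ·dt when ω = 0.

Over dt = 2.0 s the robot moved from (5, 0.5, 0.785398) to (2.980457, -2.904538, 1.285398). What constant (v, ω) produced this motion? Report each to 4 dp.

v = -2.0000, ω = 0.2500

Δθ = 1.285398 − 0.785398 = 0.500000
ω = Δθ/dt = 0.500000/2.0 = 0.2500
R = −Δy/(cos θ' − cos θ) = -8.0000
v = R·ω = -8.0000·0.2500 = -2.0000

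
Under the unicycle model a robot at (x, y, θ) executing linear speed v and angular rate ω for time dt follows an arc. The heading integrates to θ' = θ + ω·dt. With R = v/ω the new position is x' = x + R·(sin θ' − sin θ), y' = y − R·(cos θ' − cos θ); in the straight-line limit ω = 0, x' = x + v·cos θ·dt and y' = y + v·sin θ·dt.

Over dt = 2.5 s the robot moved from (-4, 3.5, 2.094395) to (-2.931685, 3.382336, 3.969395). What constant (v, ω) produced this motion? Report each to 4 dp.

v = -0.5000, ω = 0.7500

Δθ = 3.969395 − 2.094395 = 1.875000
ω = Δθ/dt = 1.875000/2.5 = 0.7500
R = Δx/(sin θ' − sin θ) = -0.6667
v = R·ω = -0.6667·0.7500 = -0.5000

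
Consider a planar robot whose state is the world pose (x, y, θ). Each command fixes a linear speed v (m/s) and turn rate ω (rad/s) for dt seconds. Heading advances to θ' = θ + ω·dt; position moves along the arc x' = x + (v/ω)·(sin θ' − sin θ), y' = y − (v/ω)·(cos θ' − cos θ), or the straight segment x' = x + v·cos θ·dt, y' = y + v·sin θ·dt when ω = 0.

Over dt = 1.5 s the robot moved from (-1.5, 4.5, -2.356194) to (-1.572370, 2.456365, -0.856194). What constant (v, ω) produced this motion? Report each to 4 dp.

v = 1.5000, ω = 1.0000

Δθ = -0.856194 − -2.356194 = 1.500000
ω = Δθ/dt = 1.500000/1.5 = 1.0000
R = −Δy/(cos θ' − cos θ) = 1.5000
v = R·ω = 1.5000·1.0000 = 1.5000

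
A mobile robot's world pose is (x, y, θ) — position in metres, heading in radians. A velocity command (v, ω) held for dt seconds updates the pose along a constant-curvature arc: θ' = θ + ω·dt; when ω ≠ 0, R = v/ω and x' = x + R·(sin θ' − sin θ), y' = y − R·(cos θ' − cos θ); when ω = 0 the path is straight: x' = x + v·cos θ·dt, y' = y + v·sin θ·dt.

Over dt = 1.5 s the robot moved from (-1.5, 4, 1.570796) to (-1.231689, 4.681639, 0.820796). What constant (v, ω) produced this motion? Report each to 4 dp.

v = 0.5000, ω = -0.5000

Δθ = 0.820796 − 1.570796 = -0.750000
ω = Δθ/dt = -0.750000/1.5 = -0.5000
R = −Δy/(cos θ' − cos θ) = -1.0000
v = R·ω = -1.0000·-0.5000 = 0.5000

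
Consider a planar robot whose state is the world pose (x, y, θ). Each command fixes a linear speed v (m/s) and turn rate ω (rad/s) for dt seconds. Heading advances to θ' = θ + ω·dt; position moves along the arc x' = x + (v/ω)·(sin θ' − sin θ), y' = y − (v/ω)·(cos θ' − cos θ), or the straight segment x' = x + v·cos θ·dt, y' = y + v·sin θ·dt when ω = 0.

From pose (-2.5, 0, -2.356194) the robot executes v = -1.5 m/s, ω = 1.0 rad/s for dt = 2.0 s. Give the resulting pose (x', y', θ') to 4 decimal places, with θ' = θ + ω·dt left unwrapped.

θ' = -2.3562 + 1.0·2.0 = -0.3562
R = v/ω = -1.5/1.0 = -1.5000
x' = -2.5 + -1.5000·(sin -0.3562 − sin -2.3562) = -3.0376
y' = 0 − -1.5000·(cos -0.3562 − cos -2.3562) = 2.4665

(-3.0376, 2.4665, -0.3562)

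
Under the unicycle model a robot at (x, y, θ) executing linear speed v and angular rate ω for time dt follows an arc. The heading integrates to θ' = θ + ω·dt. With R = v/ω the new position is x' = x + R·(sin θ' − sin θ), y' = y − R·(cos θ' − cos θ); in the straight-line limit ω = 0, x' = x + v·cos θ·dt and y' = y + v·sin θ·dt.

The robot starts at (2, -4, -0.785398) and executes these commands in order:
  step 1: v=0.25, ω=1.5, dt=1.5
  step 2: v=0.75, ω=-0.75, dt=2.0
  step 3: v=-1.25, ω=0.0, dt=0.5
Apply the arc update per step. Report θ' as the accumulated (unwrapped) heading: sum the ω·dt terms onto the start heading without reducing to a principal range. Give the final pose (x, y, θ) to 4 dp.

step 1: θ'=1.4646 (R=0.1667) → pose (2.2836, -3.8998, 1.4646)
step 2: θ'=-0.0354 (R=-1.0000) → pose (3.3133, -3.0064, -0.0354)
step 3: θ'=-0.0354 (straight) → pose (2.6887, -2.9843, -0.0354)

(2.6887, -2.9843, -0.0354)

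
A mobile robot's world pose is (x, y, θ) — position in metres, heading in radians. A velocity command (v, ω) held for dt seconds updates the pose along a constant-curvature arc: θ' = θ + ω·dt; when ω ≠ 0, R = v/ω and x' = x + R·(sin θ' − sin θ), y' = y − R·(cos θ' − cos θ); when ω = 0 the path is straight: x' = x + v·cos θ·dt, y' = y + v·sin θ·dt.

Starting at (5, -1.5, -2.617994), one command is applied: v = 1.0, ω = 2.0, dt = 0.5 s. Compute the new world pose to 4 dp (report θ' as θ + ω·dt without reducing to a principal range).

(4.7506, -1.9094, -1.6180)

θ' = -2.6180 + 2.0·0.5 = -1.6180
R = v/ω = 1.0/2.0 = 0.5000
x' = 5 + 0.5000·(sin -1.6180 − sin -2.6180) = 4.7506
y' = -1.5 − 0.5000·(cos -1.6180 − cos -2.6180) = -1.9094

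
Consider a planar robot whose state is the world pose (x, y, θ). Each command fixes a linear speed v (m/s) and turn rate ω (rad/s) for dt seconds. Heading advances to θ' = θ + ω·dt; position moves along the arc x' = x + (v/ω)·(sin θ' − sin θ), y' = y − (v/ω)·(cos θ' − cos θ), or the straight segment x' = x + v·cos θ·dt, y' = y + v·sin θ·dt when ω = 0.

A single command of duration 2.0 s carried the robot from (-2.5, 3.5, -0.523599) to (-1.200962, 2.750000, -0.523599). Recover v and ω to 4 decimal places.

v = 0.7500, ω = 0.0000

Δθ = -0.523599 − -0.523599 = 0.000000
ω = Δθ/dt = 0.000000/2.0 = 0.0000
ω = 0 → v = (Δx·cos θ + Δy·sin θ)/dt = 0.7500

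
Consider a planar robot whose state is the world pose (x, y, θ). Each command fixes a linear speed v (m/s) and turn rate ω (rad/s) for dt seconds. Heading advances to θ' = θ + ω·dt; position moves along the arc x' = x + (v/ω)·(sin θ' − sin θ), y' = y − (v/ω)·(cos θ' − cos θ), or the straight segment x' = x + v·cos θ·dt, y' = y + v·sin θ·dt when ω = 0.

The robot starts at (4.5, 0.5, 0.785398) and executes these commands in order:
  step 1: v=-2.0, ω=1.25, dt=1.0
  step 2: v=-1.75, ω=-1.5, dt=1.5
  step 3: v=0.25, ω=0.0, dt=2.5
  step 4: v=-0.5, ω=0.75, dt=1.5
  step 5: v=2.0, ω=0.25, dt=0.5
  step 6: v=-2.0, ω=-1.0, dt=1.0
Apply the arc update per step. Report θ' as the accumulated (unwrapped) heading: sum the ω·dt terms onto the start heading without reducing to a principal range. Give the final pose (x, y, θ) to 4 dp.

(1.7649, -3.5388, 0.0354)

step 1: θ'=2.0354 (R=-1.6000) → pose (4.2010, -1.3483, 2.0354)
step 2: θ'=-0.2146 (R=1.1667) → pose (2.9095, -3.0109, -0.2146)
step 3: θ'=-0.2146 (straight) → pose (3.5202, -3.1440, -0.2146)
step 4: θ'=0.9104 (R=-0.6667) → pose (2.8517, -3.3864, 0.9104)
step 5: θ'=1.0354 (R=8.0000) → pose (3.4143, -2.5605, 1.0354)
step 6: θ'=0.0354 (R=2.0000) → pose (1.7649, -3.5388, 0.0354)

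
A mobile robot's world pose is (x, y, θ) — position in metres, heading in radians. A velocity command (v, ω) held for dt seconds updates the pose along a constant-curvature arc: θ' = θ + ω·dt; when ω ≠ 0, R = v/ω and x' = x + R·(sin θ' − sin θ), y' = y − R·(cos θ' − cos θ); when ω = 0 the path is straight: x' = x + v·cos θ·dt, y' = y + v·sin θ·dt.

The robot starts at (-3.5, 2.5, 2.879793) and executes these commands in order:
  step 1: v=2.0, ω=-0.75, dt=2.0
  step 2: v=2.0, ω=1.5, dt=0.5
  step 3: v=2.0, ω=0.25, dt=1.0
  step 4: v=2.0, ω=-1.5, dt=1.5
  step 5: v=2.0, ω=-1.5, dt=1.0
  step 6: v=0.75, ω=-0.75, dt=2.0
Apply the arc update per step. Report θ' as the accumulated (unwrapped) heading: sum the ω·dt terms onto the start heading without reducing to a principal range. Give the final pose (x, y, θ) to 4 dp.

(-5.3522, 8.1562, -2.8702)

step 1: θ'=1.3798 (R=-2.6667) → pose (-5.4280, 5.5821, 1.3798)
step 2: θ'=2.1298 (R=1.3333) → pose (-5.6067, 6.5423, 2.1298)
step 3: θ'=2.3798 (R=8.0000) → pose (-6.8672, 8.0884, 2.3798)
step 4: θ'=0.1298 (R=-1.3333) → pose (-6.1195, 10.3753, 0.1298)
step 5: θ'=-1.3702 (R=-1.3333) → pose (-4.6403, 9.3188, -1.3702)
step 6: θ'=-2.8702 (R=-1.0000) → pose (-5.3522, 8.1562, -2.8702)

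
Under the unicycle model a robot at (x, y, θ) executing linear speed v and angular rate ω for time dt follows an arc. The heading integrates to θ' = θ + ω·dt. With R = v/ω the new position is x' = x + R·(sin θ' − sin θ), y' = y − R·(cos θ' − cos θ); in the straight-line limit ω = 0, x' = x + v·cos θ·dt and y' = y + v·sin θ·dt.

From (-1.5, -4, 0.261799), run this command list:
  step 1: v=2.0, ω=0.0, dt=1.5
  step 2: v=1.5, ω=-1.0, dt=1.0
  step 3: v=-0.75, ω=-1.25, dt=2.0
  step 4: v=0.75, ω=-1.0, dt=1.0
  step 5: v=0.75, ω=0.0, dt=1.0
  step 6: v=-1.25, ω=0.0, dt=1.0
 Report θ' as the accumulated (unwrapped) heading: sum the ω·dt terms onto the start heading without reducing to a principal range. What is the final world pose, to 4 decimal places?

(2.8905, -2.5627, -4.2382)

step 1: θ'=0.2618 (straight) → pose (1.3978, -3.2235, 0.2618)
step 2: θ'=-0.7382 (R=-1.5000) → pose (2.7954, -3.5629, -0.7382)
step 3: θ'=-3.2382 (R=0.6000) → pose (3.2571, -2.5219, -3.2382)
step 4: θ'=-4.2382 (R=-0.7500) → pose (2.6622, -2.1179, -4.2382)
step 5: θ'=-4.2382 (straight) → pose (2.3197, -1.4506, -4.2382)
step 6: θ'=-4.2382 (straight) → pose (2.8905, -2.5627, -4.2382)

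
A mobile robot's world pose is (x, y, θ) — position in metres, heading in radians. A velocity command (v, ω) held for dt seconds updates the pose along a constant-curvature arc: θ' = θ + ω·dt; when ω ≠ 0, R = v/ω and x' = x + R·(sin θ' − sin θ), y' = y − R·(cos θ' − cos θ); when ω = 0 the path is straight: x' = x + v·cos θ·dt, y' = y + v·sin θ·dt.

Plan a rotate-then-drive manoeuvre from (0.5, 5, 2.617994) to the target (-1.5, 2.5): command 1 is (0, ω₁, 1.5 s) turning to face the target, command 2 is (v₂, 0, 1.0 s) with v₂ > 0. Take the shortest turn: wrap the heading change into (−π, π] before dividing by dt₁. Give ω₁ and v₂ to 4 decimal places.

heading to target = atan2(2.5−5, -1.5−0.5) = -2.2455
Δθ = wrap(-2.2455 − 2.6180) = 1.4197; ω₁ = Δθ/dt₁ = 0.9464
distance = √((-1.5−0.5)² + (2.5−5)²) = 3.2016; v₂ = distance/dt₂ = 3.2016

ω₁ = 0.9464, v₂ = 3.2016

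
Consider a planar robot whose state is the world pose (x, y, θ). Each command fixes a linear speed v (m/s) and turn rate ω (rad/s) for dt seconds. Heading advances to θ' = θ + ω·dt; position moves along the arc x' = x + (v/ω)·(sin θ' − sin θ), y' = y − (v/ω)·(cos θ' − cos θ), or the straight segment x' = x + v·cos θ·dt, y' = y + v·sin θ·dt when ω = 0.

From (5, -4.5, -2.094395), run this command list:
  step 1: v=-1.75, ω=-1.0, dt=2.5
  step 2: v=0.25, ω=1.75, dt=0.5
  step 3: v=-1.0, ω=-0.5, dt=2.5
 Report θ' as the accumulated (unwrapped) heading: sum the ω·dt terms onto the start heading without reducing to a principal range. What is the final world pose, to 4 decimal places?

(9.0315, -7.2498, -4.9694)

step 1: θ'=-4.5944 (R=1.7500) → pose (8.2534, -5.1690, -4.5944)
step 2: θ'=-3.7194 (R=0.1429) → pose (8.1895, -5.0661, -3.7194)
step 3: θ'=-4.9694 (R=2.0000) → pose (9.0315, -7.2498, -4.9694)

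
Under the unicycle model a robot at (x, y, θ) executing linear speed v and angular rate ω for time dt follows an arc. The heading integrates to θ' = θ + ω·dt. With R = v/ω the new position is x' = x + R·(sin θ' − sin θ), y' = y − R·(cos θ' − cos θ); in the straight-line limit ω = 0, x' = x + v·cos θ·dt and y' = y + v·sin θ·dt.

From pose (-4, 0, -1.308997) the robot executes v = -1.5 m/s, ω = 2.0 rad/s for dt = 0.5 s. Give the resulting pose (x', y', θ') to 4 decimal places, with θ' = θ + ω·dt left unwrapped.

(-4.4964, 0.5204, -0.3090)

θ' = -1.3090 + 2.0·0.5 = -0.3090
R = v/ω = -1.5/2.0 = -0.7500
x' = -4 + -0.7500·(sin -0.3090 − sin -1.3090) = -4.4964
y' = 0 − -0.7500·(cos -0.3090 − cos -1.3090) = 0.5204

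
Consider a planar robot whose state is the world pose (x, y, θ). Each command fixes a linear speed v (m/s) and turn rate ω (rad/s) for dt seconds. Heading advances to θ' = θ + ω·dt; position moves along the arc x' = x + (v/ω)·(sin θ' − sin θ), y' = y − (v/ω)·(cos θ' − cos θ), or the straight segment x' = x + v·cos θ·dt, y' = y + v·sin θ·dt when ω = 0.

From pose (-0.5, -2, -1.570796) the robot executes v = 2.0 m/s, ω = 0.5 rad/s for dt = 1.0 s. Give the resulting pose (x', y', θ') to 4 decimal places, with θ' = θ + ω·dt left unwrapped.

θ' = -1.5708 + 0.5·1.0 = -1.0708
R = v/ω = 2.0/0.5 = 4.0000
x' = -0.5 + 4.0000·(sin -1.0708 − sin -1.5708) = -0.0103
y' = -2 − 4.0000·(cos -1.0708 − cos -1.5708) = -3.9177

(-0.0103, -3.9177, -1.0708)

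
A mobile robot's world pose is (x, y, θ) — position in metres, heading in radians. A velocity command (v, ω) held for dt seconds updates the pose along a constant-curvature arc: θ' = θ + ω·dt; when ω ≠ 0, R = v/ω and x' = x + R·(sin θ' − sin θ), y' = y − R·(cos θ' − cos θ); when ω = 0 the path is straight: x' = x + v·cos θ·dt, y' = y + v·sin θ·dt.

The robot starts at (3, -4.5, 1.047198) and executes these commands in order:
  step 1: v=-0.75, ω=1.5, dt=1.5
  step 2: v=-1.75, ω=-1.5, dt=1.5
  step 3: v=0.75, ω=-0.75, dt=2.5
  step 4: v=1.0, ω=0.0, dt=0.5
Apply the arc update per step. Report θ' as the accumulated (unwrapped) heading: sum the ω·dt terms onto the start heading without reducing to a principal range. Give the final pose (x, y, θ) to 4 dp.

step 1: θ'=3.2972 (R=-0.5000) → pose (3.5105, -5.2440, 3.2972)
step 2: θ'=1.0472 (R=1.1667) → pose (4.7017, -6.9799, 1.0472)
step 3: θ'=-0.8278 (R=-1.0000) → pose (6.3041, -6.8034, -0.8278)
step 4: θ'=-0.8278 (straight) → pose (6.6424, -7.1716, -0.8278)

(6.6424, -7.1716, -0.8278)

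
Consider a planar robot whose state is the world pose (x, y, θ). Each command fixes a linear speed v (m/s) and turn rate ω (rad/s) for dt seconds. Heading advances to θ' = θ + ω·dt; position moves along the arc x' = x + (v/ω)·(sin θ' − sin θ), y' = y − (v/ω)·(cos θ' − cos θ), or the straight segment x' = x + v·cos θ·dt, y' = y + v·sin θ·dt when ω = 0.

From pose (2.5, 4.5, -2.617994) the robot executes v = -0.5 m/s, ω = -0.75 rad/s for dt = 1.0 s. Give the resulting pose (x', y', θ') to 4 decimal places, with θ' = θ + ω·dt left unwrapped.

(2.9830, 4.5723, -3.3680)

θ' = -2.6180 + -0.75·1.0 = -3.3680
R = v/ω = -0.5/-0.75 = 0.6667
x' = 2.5 + 0.6667·(sin -3.3680 − sin -2.6180) = 2.9830
y' = 4.5 − 0.6667·(cos -3.3680 − cos -2.6180) = 4.5723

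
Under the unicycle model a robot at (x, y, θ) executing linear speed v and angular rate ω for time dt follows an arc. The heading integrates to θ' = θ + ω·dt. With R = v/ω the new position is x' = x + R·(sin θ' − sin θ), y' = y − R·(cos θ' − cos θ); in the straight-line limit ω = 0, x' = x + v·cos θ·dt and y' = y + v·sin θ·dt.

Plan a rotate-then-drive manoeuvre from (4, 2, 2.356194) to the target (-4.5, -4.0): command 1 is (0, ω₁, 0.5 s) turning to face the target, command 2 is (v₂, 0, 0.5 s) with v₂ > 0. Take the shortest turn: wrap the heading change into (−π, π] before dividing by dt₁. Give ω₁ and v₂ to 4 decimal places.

ω₁ = 2.8001, v₂ = 20.8087

heading to target = atan2(-4−2, -4.5−4) = -2.5269
Δθ = wrap(-2.5269 − 2.3562) = 1.4001; ω₁ = Δθ/dt₁ = 2.8001
distance = √((-4.5−4)² + (-4−2)²) = 10.4043; v₂ = distance/dt₂ = 20.8087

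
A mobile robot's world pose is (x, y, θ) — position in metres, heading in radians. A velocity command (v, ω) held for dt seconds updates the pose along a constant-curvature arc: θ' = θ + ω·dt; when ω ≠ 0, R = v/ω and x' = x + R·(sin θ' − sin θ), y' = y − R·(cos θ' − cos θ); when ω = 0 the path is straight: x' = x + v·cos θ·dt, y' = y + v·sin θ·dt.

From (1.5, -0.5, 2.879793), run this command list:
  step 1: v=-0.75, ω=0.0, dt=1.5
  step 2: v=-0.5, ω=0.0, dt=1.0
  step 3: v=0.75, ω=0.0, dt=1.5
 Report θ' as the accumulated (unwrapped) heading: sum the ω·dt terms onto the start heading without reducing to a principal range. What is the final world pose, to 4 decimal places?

(1.9830, -0.6294, 2.8798)

step 1: θ'=2.8798 (straight) → pose (2.5867, -0.7912, 2.8798)
step 2: θ'=2.8798 (straight) → pose (3.0696, -0.9206, 2.8798)
step 3: θ'=2.8798 (straight) → pose (1.9830, -0.6294, 2.8798)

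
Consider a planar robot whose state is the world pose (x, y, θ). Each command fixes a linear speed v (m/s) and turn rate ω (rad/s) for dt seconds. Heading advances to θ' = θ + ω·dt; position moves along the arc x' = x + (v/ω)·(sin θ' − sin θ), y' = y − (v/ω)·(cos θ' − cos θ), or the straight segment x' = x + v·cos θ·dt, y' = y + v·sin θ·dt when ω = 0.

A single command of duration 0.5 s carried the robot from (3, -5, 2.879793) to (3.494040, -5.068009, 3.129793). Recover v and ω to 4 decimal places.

Δθ = 3.129793 − 2.879793 = 0.250000
ω = Δθ/dt = 0.250000/0.5 = 0.5000
R = Δx/(sin θ' − sin θ) = -2.0000
v = R·ω = -2.0000·0.5000 = -1.0000

v = -1.0000, ω = 0.5000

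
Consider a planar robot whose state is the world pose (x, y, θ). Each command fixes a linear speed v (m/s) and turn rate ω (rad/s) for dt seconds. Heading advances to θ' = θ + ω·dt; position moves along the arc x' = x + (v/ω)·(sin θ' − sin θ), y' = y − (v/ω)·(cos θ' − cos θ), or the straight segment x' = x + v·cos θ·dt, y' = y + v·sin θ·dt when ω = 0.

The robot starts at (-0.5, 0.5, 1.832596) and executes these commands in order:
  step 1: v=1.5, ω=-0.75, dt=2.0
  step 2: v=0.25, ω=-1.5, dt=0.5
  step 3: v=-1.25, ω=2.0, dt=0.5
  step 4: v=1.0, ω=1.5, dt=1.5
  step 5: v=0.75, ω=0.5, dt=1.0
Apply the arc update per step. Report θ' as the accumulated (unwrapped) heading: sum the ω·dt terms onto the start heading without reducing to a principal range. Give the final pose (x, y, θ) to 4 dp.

step 1: θ'=0.3326 (R=-2.0000) → pose (0.7789, 2.9080, 0.3326)
step 2: θ'=-0.4174 (R=-0.1667) → pose (0.9008, 2.9029, -0.4174)
step 3: θ'=0.5826 (R=-0.6250) → pose (0.3036, 2.8534, 0.5826)
step 4: θ'=2.8326 (R=0.6667) → pose (0.1395, 4.0452, 2.8326)
step 5: θ'=3.3326 (R=1.5000) → pose (-0.6014, 4.0890, 3.3326)

(-0.6014, 4.0890, 3.3326)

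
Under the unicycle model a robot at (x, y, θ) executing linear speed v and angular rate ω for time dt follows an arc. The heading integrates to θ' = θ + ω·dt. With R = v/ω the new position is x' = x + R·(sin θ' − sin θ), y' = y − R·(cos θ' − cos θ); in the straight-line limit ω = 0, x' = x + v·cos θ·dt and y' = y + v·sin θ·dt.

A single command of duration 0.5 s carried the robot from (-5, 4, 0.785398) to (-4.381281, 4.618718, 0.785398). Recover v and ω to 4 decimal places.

v = 1.7500, ω = 0.0000

Δθ = 0.785398 − 0.785398 = 0.000000
ω = Δθ/dt = 0.000000/0.5 = 0.0000
ω = 0 → v = (Δx·cos θ + Δy·sin θ)/dt = 1.7500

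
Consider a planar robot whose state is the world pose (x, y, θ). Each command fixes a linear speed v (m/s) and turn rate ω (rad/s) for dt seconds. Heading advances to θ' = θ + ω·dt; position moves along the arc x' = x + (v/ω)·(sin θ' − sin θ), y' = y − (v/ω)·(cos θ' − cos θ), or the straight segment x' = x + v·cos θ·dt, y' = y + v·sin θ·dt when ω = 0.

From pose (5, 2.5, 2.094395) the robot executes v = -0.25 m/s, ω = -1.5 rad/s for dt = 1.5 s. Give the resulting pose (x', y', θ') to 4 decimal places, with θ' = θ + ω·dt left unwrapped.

θ' = 2.0944 + -1.5·1.5 = -0.1556
R = v/ω = -0.25/-1.5 = 0.1667
x' = 5 + 0.1667·(sin -0.1556 − sin 2.0944) = 4.8298
y' = 2.5 − 0.1667·(cos -0.1556 − cos 2.0944) = 2.2520

(4.8298, 2.2520, -0.1556)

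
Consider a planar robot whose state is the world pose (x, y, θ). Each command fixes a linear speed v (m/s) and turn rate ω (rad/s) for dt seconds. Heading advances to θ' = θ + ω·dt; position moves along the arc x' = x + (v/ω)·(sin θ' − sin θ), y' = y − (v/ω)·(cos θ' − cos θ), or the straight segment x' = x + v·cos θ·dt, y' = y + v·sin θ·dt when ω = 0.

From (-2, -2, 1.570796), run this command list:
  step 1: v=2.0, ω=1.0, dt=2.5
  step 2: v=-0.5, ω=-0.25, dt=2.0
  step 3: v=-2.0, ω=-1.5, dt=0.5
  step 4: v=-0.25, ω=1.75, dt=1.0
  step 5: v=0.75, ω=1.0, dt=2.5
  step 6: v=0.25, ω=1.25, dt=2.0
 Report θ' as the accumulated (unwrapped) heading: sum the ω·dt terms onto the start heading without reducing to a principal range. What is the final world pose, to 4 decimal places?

(-2.5674, -0.3091, 9.5708)

step 1: θ'=4.0708 (R=2.0000) → pose (-5.6023, -0.8031, 4.0708)
step 2: θ'=3.5708 (R=2.0000) → pose (-4.8323, -0.1814, 3.5708)
step 3: θ'=2.8208 (R=1.3333) → pose (-3.8570, -0.1285, 2.8208)
step 4: θ'=4.5708 (R=-0.1429) → pose (-3.6705, -0.0131, 4.5708)
step 5: θ'=7.0708 (R=0.7500) → pose (-2.3965, -0.6481, 7.0708)
step 6: θ'=9.5708 (R=0.2000) → pose (-2.5674, -0.3091, 9.5708)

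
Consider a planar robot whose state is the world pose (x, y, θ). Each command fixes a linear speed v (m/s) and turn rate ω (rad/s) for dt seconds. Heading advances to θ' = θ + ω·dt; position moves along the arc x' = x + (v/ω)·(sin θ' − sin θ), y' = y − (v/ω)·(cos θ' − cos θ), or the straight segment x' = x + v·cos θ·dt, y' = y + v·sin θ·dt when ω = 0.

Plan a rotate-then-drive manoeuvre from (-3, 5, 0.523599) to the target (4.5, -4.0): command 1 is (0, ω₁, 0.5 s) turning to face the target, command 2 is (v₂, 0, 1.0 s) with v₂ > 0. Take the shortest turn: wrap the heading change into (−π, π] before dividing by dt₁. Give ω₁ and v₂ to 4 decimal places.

ω₁ = -2.7993, v₂ = 11.7154

heading to target = atan2(-4−5, 4.5−-3) = -0.8761
Δθ = wrap(-0.8761 − 0.5236) = -1.3997; ω₁ = Δθ/dt₁ = -2.7993
distance = √((4.5−-3)² + (-4−5)²) = 11.7154; v₂ = distance/dt₂ = 11.7154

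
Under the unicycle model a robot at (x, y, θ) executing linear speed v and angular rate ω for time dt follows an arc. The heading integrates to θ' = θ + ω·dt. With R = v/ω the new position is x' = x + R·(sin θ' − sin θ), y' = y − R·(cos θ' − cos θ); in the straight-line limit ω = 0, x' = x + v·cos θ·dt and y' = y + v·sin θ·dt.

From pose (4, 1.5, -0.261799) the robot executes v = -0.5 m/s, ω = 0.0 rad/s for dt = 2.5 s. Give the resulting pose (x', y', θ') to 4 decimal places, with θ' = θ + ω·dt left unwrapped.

(2.7926, 1.8235, -0.2618)

θ' = -0.2618 + 0.0·2.5 = -0.2618
ω = 0 → straight: x' = 4 + -0.5·cos(-0.2618)·2.5 = 2.7926
y' = 1.5 + -0.5·sin(-0.2618)·2.5 = 1.8235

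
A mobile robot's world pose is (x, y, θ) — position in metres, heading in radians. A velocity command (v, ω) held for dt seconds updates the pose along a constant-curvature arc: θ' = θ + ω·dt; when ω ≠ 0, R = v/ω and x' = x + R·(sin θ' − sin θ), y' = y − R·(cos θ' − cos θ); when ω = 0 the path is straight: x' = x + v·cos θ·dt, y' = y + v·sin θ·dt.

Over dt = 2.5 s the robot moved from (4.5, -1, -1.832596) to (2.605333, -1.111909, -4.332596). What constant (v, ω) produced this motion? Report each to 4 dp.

Δθ = -4.332596 − -1.832596 = -2.500000
ω = Δθ/dt = -2.500000/2.5 = -1.0000
R = Δx/(sin θ' − sin θ) = -1.0000
v = R·ω = -1.0000·-1.0000 = 1.0000

v = 1.0000, ω = -1.0000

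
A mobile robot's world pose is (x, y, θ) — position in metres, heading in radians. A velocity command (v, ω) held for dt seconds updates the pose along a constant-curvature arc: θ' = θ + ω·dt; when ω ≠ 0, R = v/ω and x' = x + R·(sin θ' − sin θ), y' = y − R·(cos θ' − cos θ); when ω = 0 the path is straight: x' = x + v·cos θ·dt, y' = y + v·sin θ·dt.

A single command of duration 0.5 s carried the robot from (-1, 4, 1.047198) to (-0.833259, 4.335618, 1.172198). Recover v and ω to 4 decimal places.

Δθ = 1.172198 − 1.047198 = 0.125000
ω = Δθ/dt = 0.125000/0.5 = 0.2500
R = −Δy/(cos θ' − cos θ) = 3.0000
v = R·ω = 3.0000·0.2500 = 0.7500

v = 0.7500, ω = 0.2500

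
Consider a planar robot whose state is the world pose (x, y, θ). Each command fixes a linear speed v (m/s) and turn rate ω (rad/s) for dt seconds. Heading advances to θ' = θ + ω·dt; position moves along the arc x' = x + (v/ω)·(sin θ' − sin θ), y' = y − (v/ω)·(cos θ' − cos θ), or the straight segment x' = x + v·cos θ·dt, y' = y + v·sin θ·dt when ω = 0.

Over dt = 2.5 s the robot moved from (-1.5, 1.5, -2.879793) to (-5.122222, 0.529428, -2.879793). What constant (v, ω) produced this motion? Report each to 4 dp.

v = 1.5000, ω = 0.0000

Δθ = -2.879793 − -2.879793 = 0.000000
ω = Δθ/dt = 0.000000/2.5 = 0.0000
ω = 0 → v = (Δx·cos θ + Δy·sin θ)/dt = 1.5000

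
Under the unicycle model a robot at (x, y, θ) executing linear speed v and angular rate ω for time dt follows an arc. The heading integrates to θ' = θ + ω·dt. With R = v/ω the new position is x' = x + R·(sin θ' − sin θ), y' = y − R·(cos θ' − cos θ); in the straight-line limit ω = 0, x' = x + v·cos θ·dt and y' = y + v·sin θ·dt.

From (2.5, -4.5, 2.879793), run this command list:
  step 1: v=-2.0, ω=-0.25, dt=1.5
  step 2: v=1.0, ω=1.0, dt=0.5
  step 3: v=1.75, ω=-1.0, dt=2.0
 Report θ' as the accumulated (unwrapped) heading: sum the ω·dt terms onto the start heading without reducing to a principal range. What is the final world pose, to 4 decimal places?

(3.4898, -2.9366, 1.0048)

step 1: θ'=2.5048 (R=8.0000) → pose (5.1864, -5.7954, 2.5048)
step 2: θ'=3.0048 (R=1.0000) → pose (4.7282, -5.6087, 3.0048)
step 3: θ'=1.0048 (R=-1.7500) → pose (3.4898, -2.9366, 1.0048)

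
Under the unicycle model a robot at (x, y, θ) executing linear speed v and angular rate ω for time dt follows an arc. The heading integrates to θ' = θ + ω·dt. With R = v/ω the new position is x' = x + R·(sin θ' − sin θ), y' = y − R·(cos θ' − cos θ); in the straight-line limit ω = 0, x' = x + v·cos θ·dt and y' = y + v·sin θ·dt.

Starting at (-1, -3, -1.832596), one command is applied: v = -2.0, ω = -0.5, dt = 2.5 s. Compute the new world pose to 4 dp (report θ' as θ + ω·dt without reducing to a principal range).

θ' = -1.8326 + -0.5·2.5 = -3.0826
R = v/ω = -2.0/-0.5 = 4.0000
x' = -1 + 4.0000·(sin -3.0826 − sin -1.8326) = 2.6279
y' = -3 − 4.0000·(cos -3.0826 − cos -1.8326) = -0.0422

(2.6279, -0.0422, -3.0826)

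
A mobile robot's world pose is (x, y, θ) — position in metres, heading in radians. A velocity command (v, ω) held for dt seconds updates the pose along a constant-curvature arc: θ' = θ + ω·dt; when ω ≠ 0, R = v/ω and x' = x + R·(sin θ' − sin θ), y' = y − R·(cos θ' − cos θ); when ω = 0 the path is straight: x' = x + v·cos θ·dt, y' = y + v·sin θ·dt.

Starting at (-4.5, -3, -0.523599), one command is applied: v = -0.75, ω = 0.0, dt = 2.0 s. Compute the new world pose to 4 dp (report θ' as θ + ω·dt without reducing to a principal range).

(-5.7990, -2.2500, -0.5236)

θ' = -0.5236 + 0.0·2.0 = -0.5236
ω = 0 → straight: x' = -4.5 + -0.75·cos(-0.5236)·2.0 = -5.7990
y' = -3 + -0.75·sin(-0.5236)·2.0 = -2.2500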